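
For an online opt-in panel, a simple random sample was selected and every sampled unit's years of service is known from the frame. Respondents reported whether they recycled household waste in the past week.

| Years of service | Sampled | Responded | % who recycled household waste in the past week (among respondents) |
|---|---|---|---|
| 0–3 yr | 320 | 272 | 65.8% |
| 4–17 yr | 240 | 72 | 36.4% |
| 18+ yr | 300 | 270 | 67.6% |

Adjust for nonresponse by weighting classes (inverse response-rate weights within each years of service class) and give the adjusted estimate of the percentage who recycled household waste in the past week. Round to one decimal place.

58.2%

Response rates by class: 0–3 yr 272/320 = 85%, 4–17 yr 72/240 = 30%, 18+ yr 270/300 = 90%.
Weighting each respondent by the inverse class response rate inflates each class back to its sampled size, so the class weight is n_sampled:
  0–3 yr: 320 × 65.8 = 21,056
  4–17 yr: 240 × 36.4 = 8736
  18+ yr: 300 × 67.6 = 20,280
Adjusted estimate = 50,072 / 860 = 58.2233 → 58.2%.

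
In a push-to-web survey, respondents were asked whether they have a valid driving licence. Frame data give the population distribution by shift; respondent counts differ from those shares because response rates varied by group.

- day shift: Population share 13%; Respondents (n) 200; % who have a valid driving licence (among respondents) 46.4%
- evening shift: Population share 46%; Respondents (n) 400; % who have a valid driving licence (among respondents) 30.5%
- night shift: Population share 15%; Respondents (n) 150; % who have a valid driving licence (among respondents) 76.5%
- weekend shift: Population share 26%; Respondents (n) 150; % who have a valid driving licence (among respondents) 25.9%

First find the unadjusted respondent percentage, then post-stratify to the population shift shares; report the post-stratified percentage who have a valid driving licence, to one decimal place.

Naive respondent-only estimate (weights = respondent counts):
  (200/900)×46.4 + (400/900)×30.5 + (150/900)×76.5 + (150/900)×25.9 = 40.9333%
Reweighting by population shift shares:
  0.13×46.4 + 0.46×30.5 + 0.15×76.5 + 0.26×25.9 = 38.271%

38.3%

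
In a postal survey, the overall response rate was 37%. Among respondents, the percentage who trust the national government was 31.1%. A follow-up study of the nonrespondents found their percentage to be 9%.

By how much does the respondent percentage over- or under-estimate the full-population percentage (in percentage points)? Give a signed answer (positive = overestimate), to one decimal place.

Nonresponse fraction = 1 − 0.37 = 0.63.
Bias = (nonresponse fraction) × (respondent percentage − nonrespondent percentage)
     = 0.63 × (31.1 − 9) = 0.63 × 22.1 = 13.923.

+13.9 percentage points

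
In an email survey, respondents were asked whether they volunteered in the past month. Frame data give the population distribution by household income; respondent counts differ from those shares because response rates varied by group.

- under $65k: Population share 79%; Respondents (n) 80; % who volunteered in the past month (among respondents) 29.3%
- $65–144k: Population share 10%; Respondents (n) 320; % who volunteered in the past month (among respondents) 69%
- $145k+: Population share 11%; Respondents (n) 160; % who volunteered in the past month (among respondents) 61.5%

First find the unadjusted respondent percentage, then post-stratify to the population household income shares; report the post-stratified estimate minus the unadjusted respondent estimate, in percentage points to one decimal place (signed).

-24.4 percentage points

Naive respondent-only estimate (weights = respondent counts):
  (80/560)×29.3 + (320/560)×69 + (160/560)×61.5 = 61.1857%
Post-stratified estimate weights by population shares:
  0.79×29.3 + 0.1×69 + 0.11×61.5 = 36.812%
Difference = 36.812 − 61.1857 = -24.3737 pp.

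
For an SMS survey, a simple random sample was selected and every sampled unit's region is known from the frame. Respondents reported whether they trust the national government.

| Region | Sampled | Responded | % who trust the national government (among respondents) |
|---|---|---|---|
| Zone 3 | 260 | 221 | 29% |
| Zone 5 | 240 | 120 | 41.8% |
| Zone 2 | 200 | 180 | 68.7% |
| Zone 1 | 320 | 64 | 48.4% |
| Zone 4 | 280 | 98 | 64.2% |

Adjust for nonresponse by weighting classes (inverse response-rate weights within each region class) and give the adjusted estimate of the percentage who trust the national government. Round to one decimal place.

Class response rates: Zone 3 221/260 = 85%, Zone 5 120/240 = 50%, Zone 2 180/200 = 90%, Zone 1 64/320 = 20%, Zone 4 98/280 = 35%.
With weight = n_sampled/n_responded per class, the weighted class total is n_sampled:
  Zone 3: 260 × 29 = 7540
  Zone 5: 240 × 41.8 = 10,032
  Zone 2: 200 × 68.7 = 13,740
  Zone 1: 320 × 48.4 = 15,488
  Zone 4: 280 × 64.2 = 17,976
Adjusted estimate = 64,776 / 1,300 = 49.8277 → 49.8%.

49.8%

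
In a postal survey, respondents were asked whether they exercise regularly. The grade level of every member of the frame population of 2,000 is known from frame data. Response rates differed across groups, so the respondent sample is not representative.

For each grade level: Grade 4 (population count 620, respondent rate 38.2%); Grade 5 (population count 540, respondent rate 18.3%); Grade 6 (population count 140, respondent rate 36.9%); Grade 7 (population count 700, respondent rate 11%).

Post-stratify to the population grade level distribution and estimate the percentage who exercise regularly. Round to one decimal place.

23.2%

Post-stratification weights by population share, not respondent share:
  Grade 4: (620/2,000) × 38.2 = 11.842
  Grade 5: (540/2,000) × 18.3 = 4.941
  Grade 6: (140/2,000) × 36.9 = 2.583
  Grade 7: (700/2,000) × 11 = 3.85
Post-stratified estimate = 23.216 → 23.2%.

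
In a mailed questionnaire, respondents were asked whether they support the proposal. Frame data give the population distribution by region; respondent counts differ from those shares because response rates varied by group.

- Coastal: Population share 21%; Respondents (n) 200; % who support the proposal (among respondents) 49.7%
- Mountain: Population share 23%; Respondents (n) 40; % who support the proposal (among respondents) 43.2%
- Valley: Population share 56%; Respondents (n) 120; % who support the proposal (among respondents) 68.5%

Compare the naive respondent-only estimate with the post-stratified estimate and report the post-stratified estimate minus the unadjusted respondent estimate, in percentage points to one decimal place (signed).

Unadjusted (pooled respondent) estimate weights by respondent counts:
  (200/360)×49.7 + (40/360)×43.2 + (120/360)×68.5 = 55.2444%
Post-stratified estimate weights by population shares:
  0.21×49.7 + 0.23×43.2 + 0.56×68.5 = 58.733%
Difference = 58.733 − 55.2444 = 3.4886 pp.

+3.5 percentage points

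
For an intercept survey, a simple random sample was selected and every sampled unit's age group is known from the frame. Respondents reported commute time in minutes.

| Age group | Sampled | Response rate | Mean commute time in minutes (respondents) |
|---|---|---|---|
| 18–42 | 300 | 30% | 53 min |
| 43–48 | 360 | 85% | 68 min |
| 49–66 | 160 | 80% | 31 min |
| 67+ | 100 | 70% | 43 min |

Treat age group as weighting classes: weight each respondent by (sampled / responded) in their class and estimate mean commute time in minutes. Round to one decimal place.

54.0

Inverse-response-rate weighting restores each class to its sampled count, so class totals weight by n_sampled:
  18–42: 300 × 53 = 15,900
  43–48: 360 × 68 = 24,480
  49–66: 160 × 31 = 4960
  67+: 100 × 43 = 4300
Adjusted estimate = 49,640 / 920 = 53.9565 → 54.0.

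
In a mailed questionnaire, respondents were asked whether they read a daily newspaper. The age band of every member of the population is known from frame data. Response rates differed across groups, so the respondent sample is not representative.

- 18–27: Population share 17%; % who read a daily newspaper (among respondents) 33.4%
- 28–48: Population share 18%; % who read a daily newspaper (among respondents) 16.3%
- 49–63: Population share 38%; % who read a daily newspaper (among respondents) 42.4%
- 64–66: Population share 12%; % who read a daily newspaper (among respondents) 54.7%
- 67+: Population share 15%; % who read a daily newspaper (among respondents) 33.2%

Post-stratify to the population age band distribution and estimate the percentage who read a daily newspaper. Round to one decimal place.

36.3%

Reweight to the known age band distribution:
  18–27: 0.17 × 33.4 = 5.678
  28–48: 0.18 × 16.3 = 2.934
  49–63: 0.38 × 42.4 = 16.112
  64–66: 0.12 × 54.7 = 6.564
  67+: 0.15 × 33.2 = 4.98
Post-stratified estimate = 36.268 → 36.3%.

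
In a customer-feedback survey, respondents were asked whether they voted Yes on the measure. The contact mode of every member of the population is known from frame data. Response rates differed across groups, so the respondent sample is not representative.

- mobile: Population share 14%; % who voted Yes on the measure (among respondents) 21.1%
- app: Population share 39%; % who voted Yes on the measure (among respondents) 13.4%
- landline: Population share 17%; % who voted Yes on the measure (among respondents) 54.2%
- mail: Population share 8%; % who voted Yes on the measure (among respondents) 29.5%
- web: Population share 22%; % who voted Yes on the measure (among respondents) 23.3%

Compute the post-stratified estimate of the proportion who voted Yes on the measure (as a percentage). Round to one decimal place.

Reweight to the known contact mode distribution:
  mobile: 0.14 × 21.1 = 2.954
  app: 0.39 × 13.4 = 5.226
  landline: 0.17 × 54.2 = 9.214
  mail: 0.08 × 29.5 = 2.36
  web: 0.22 × 23.3 = 5.126
Post-stratified estimate = 24.88 → 24.9%.

24.9%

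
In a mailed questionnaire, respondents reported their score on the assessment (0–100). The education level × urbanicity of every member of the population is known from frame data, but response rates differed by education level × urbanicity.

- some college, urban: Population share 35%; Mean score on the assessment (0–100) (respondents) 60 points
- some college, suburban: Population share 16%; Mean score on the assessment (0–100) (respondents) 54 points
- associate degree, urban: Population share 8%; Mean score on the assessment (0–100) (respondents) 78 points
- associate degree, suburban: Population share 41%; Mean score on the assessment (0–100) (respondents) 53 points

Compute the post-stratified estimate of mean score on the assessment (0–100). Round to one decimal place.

Post-stratification weights by population share, not respondent share:
  some college, urban: 0.35 × 60 = 21
  some college, suburban: 0.16 × 54 = 8.64
  associate degree, urban: 0.08 × 78 = 6.24
  associate degree, suburban: 0.41 × 53 = 21.73
Post-stratified estimate = 57.61 → 57.6.

57.6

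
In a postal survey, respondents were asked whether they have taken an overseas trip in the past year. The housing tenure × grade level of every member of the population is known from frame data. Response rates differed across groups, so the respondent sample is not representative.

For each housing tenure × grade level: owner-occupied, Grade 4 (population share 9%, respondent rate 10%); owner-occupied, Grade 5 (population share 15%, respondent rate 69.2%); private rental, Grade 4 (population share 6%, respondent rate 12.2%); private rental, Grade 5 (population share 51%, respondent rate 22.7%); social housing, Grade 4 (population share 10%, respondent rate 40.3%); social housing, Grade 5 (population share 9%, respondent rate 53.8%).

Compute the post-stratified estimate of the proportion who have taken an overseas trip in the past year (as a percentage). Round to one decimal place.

Reweight to the known housing tenure × grade level distribution:
  owner-occupied, Grade 4: 0.09 × 10 = 0.9
  owner-occupied, Grade 5: 0.15 × 69.2 = 10.38
  private rental, Grade 4: 0.06 × 12.2 = 0.732
  private rental, Grade 5: 0.51 × 22.7 = 11.577
  social housing, Grade 4: 0.1 × 40.3 = 4.03
  social housing, Grade 5: 0.09 × 53.8 = 4.842
Post-stratified estimate = 32.461 → 32.5%.

32.5%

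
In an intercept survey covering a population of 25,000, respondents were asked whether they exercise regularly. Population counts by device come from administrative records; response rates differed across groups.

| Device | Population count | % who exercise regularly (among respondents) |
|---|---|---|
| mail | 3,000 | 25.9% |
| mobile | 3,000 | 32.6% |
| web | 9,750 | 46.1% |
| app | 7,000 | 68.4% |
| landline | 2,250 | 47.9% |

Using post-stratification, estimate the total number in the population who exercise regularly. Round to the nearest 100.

12,100

Each cell contributes its population count × the respondent rate:
  mail: 3,000 × 25.9% = 777
  mobile: 3,000 × 32.6% = 978
  web: 9,750 × 46.1% = 4494.75
  app: 7,000 × 68.4% = 4788
  landline: 2,250 × 47.9% = 1077.75
Estimated total = 12115.5 → 12,100.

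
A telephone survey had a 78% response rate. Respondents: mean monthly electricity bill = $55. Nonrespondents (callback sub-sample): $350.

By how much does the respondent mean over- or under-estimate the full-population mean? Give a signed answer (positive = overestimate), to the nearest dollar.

Nonresponse fraction = 1 − 0.78 = 0.22.
Bias = (nonresponse fraction) × (respondent mean − nonrespondent mean)
     = 0.22 × (55 − 350) = 0.22 × -295 = -64.9.

-$65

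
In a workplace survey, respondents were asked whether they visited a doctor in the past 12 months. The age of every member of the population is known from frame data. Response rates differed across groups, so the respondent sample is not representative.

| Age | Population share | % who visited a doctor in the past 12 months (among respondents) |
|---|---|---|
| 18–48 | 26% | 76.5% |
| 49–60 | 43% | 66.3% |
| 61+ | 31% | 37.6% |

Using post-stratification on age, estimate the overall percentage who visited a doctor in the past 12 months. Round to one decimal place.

60.1%

Weight each group's respondent value by its population share:
  18–48: 0.26 × 76.5 = 19.89
  49–60: 0.43 × 66.3 = 28.509
  61+: 0.31 × 37.6 = 11.656
Post-stratified estimate = 60.055 → 60.1%.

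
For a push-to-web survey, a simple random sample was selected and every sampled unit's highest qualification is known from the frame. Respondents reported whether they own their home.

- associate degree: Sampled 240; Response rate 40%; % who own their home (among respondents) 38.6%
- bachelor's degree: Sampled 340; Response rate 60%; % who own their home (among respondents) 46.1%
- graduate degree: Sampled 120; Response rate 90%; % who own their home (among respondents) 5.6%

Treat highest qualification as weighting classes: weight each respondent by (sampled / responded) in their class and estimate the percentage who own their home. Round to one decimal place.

With weight = n_sampled/n_responded per class, the weighted class total is n_sampled:
  associate degree: 240 × 38.6 = 9264
  bachelor's degree: 340 × 46.1 = 15,674
  graduate degree: 120 × 5.6 = 672
Adjusted estimate = 25,610 / 700 = 36.5857 → 36.6%.

36.6%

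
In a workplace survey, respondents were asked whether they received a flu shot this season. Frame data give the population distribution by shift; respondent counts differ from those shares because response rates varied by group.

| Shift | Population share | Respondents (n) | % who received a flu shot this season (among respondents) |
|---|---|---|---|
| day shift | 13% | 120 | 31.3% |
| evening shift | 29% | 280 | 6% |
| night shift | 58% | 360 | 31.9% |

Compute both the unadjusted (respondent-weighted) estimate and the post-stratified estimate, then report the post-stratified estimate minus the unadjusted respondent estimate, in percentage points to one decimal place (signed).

+2.0 percentage points

Without adjustment, the pooled respondent share is:
  (120/760)×31.3 + (280/760)×6 + (360/760)×31.9 = 22.2632%
Post-stratifying to population shares instead:
  0.13×31.3 + 0.29×6 + 0.58×31.9 = 24.311%
Difference = 24.311 − 22.2632 = 2.0478 pp.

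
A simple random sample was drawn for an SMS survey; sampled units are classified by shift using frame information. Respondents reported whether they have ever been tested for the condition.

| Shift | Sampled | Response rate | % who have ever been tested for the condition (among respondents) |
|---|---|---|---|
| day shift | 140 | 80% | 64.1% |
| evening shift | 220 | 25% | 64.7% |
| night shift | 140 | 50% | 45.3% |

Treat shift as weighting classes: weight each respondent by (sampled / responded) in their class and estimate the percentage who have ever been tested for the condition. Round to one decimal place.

Each respondent's weight = sampled/responded in their class; summing within a class gives n_sampled, so:
  day shift: 140 × 64.1 = 8974
  evening shift: 220 × 64.7 = 14,234
  night shift: 140 × 45.3 = 6342
Adjusted estimate = 29,550 / 500 = 59.1 → 59.1%.

59.1%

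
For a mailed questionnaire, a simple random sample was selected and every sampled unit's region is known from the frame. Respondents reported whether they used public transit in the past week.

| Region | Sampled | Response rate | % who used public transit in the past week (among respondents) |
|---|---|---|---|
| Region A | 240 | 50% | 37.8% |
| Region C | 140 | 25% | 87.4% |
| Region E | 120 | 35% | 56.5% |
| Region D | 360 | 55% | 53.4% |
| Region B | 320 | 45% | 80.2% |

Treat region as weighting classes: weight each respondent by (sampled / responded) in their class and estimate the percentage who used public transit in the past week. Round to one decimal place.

61.8%

With weight = n_sampled/n_responded per class, the weighted class total is n_sampled:
  Region A: 240 × 37.8 = 9072
  Region C: 140 × 87.4 = 12,236
  Region E: 120 × 56.5 = 6780
  Region D: 360 × 53.4 = 19,224
  Region B: 320 × 80.2 = 25,664
Adjusted estimate = 72,976 / 1,180 = 61.8441 → 61.8%.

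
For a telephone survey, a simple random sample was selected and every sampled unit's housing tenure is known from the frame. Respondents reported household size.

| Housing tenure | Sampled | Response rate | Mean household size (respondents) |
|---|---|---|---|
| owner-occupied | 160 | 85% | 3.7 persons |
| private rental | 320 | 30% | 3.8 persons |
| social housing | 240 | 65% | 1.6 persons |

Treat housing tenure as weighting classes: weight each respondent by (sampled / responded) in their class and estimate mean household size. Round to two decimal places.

3.04

With weight = n_sampled/n_responded per class, the weighted class total is n_sampled:
  owner-occupied: 160 × 3.7 = 592
  private rental: 320 × 3.8 = 1216
  social housing: 240 × 1.6 = 384
Adjusted estimate = 2192 / 720 = 3.04444 → 3.04.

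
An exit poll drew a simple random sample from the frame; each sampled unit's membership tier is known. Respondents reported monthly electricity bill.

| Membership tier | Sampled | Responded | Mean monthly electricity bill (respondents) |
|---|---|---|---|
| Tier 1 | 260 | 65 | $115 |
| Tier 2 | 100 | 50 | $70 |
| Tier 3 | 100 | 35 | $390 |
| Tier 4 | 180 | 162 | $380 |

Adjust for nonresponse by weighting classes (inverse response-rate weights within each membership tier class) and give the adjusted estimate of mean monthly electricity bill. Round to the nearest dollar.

$225

Class response rates: Tier 1 65/260 = 25%, Tier 2 50/100 = 50%, Tier 3 35/100 = 35%, Tier 4 162/180 = 90%.
Inverse-response-rate weighting restores each class to its sampled count, so class totals weight by n_sampled:
  Tier 1: 260 × 115 = 29,900
  Tier 2: 100 × 70 = 7000
  Tier 3: 100 × 390 = 39,000
  Tier 4: 180 × 380 = 68,400
Adjusted estimate = 144,300 / 640 = 225.469 → $225.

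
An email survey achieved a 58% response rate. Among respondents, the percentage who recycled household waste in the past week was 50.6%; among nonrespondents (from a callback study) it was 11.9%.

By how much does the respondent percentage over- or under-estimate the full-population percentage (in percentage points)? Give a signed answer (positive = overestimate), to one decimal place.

+16.3 percentage points

Nonresponse fraction = 1 − 0.58 = 0.42.
Bias = (nonresponse fraction) × (respondent percentage − nonrespondent percentage)
     = 0.42 × (50.6 − 11.9) = 0.42 × 38.7 = 16.254.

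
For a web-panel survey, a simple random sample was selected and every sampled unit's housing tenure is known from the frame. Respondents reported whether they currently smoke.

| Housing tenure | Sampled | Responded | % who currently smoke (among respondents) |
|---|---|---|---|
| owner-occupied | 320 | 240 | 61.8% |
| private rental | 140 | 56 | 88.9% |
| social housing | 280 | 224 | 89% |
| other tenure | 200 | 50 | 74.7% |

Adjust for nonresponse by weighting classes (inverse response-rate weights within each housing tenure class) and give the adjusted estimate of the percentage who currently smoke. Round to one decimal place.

76.7%

Class response rates: owner-occupied 240/320 = 75%, private rental 56/140 = 40%, social housing 224/280 = 80%, other tenure 50/200 = 25%.
Weighting each respondent by the inverse class response rate inflates each class back to its sampled size, so the class weight is n_sampled:
  owner-occupied: 320 × 61.8 = 19,776
  private rental: 140 × 88.9 = 12,446
  social housing: 280 × 89 = 24,920
  other tenure: 200 × 74.7 = 14,940
Adjusted estimate = 72,082 / 940 = 76.683 → 76.7%.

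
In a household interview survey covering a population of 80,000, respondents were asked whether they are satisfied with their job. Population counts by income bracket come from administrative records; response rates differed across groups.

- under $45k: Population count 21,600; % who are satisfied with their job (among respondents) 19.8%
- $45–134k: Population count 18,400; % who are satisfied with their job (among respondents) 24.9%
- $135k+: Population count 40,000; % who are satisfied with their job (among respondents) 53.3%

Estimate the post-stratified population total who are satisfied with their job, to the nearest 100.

Estimated count per cell = population count × respondent percentage:
  under $45k: 21,600 × 19.8% = 4276.8
  $45–134k: 18,400 × 24.9% = 4581.6
  $135k+: 40,000 × 53.3% = 21,320
Estimated total = 30178.4 → 30,200.

30,200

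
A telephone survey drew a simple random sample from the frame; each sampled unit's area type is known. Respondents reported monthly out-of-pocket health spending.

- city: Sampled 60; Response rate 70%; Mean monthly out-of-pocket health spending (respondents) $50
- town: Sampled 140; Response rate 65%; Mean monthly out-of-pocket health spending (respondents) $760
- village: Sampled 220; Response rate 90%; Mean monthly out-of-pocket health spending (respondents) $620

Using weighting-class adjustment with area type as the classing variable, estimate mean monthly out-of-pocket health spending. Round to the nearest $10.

Inverse-response-rate weighting restores each class to its sampled count, so class totals weight by n_sampled:
  city: 60 × 50 = 3000
  town: 140 × 760 = 106,400
  village: 220 × 620 = 136,400
Adjusted estimate = 245,800 / 420 = 585.238 → $590.

$590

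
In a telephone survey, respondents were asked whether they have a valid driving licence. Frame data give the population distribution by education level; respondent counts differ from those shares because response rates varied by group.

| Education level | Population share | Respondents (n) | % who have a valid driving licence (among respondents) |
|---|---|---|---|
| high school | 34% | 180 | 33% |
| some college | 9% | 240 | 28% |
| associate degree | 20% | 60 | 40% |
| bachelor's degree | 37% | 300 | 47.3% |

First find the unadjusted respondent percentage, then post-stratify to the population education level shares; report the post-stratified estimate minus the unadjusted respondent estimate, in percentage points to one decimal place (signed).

+1.7 percentage points

Naive respondent-only estimate (weights = respondent counts):
  (180/780)×33 + (240/780)×28 + (60/780)×40 + (300/780)×47.3 = 37.5%
Post-stratifying to population shares instead:
  0.34×33 + 0.09×28 + 0.2×40 + 0.37×47.3 = 39.241%
Difference = 39.241 − 37.5 = 1.741 pp.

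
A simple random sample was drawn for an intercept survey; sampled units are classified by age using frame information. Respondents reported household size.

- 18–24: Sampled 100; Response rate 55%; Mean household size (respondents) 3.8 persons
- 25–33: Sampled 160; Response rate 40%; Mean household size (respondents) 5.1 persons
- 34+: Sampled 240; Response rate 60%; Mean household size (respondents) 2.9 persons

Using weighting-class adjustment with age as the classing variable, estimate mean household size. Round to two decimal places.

3.78

Each respondent's weight = sampled/responded in their class; summing within a class gives n_sampled, so:
  18–24: 100 × 3.8 = 380
  25–33: 160 × 5.1 = 816
  34+: 240 × 2.9 = 696
Adjusted estimate = 1892 / 500 = 3.784 → 3.78.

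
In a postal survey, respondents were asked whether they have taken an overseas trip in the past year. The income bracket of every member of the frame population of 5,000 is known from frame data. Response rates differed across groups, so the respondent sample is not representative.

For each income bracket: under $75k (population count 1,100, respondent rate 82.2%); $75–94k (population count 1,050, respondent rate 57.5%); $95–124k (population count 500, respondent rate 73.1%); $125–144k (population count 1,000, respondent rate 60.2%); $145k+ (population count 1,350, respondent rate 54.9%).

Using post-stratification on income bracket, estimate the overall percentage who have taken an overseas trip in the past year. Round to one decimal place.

64.3%

Each cell contributes population-share × respondent value:
  under $75k: (1,100/5,000) × 82.2 = 18.084
  $75–94k: (1,050/5,000) × 57.5 = 12.075
  $95–124k: (500/5,000) × 73.1 = 7.31
  $125–144k: (1,000/5,000) × 60.2 = 12.04
  $145k+: (1,350/5,000) × 54.9 = 14.823
Post-stratified estimate = 64.332 → 64.3%.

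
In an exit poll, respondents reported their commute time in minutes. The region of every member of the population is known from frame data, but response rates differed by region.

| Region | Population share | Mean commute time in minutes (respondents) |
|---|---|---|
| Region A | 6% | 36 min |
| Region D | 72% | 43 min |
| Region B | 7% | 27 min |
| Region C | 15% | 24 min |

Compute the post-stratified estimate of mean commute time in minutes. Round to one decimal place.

38.6

Post-stratification weights by population share, not respondent share:
  Region A: 0.06 × 36 = 2.16
  Region D: 0.72 × 43 = 30.96
  Region B: 0.07 × 27 = 1.89
  Region C: 0.15 × 24 = 3.6
Post-stratified estimate = 38.61 → 38.6.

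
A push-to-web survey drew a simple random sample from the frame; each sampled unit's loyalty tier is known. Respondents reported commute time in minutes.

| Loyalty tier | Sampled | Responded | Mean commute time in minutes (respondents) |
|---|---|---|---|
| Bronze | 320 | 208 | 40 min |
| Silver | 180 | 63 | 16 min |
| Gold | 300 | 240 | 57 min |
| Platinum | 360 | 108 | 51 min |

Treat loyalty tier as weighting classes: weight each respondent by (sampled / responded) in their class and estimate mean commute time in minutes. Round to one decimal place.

44.1

Class response rates: Bronze 208/320 = 65%, Silver 63/180 = 35%, Gold 240/300 = 80%, Platinum 108/360 = 30%.
Weighting each respondent by the inverse class response rate inflates each class back to its sampled size, so the class weight is n_sampled:
  Bronze: 320 × 40 = 12,800
  Silver: 180 × 16 = 2880
  Gold: 300 × 57 = 17,100
  Platinum: 360 × 51 = 18,360
Adjusted estimate = 51,140 / 1,160 = 44.0862 → 44.1.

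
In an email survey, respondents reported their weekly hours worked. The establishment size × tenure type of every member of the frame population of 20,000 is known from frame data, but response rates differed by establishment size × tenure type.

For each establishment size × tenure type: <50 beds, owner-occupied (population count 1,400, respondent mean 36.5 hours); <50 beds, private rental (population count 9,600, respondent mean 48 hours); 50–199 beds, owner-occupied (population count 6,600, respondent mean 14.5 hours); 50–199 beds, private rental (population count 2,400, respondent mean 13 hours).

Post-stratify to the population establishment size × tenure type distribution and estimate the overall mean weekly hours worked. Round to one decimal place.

Reweight to the known establishment size × tenure type distribution:
  <50 beds, owner-occupied: (1,400/20,000) × 36.5 = 2.555
  <50 beds, private rental: (9,600/20,000) × 48 = 23.04
  50–199 beds, owner-occupied: (6,600/20,000) × 14.5 = 4.785
  50–199 beds, private rental: (2,400/20,000) × 13 = 1.56
Post-stratified estimate = 31.94 → 31.9.

31.9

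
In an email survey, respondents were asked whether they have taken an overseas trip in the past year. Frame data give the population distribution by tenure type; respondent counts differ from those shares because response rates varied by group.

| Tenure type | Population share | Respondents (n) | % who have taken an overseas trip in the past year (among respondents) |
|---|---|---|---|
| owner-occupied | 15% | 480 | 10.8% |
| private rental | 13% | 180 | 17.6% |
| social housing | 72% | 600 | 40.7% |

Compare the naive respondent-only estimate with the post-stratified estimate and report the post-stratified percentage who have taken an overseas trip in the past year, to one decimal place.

Unadjusted (pooled respondent) estimate weights by respondent counts:
  (480/1260)×10.8 + (180/1260)×17.6 + (600/1260)×40.7 = 26.0095%
Post-stratifying to population shares instead:
  0.15×10.8 + 0.13×17.6 + 0.72×40.7 = 33.212%

33.2%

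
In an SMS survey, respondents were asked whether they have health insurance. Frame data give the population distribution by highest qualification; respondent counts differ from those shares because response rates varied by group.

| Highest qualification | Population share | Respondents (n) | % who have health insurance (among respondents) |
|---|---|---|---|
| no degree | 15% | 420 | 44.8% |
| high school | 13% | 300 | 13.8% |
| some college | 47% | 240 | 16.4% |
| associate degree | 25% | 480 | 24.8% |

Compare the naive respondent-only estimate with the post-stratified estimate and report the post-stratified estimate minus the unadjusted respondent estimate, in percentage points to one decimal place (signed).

-4.5 percentage points

Without adjustment, the pooled respondent share is:
  (420/1440)×44.8 + (300/1440)×13.8 + (240/1440)×16.4 + (480/1440)×24.8 = 26.9417%
Post-stratifying to population shares instead:
  0.15×44.8 + 0.13×13.8 + 0.47×16.4 + 0.25×24.8 = 22.422%
Difference = 22.422 − 26.9417 = -4.5197 pp.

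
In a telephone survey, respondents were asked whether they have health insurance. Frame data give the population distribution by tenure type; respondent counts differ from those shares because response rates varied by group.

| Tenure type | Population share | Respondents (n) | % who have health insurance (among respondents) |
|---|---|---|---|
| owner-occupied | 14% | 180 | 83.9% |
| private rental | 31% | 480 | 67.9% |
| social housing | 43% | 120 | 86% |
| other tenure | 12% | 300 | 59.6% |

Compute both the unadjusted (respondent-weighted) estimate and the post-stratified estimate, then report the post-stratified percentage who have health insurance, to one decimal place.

76.9%

Unadjusted (pooled respondent) estimate weights by respondent counts:
  (180/1080)×83.9 + (480/1080)×67.9 + (120/1080)×86 + (300/1080)×59.6 = 70.2722%
Post-stratified estimate weights by population shares:
  0.14×83.9 + 0.31×67.9 + 0.43×86 + 0.12×59.6 = 76.927%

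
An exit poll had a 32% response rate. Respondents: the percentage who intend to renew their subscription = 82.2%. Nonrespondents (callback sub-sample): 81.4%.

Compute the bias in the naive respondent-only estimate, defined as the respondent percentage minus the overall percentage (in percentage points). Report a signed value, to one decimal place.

+0.5 percentage points

Nonresponse fraction = 1 − 0.32 = 0.68.
Bias = (nonresponse fraction) × (respondent percentage − nonrespondent percentage)
     = 0.68 × (82.2 − 81.4) = 0.68 × 0.8 = 0.544.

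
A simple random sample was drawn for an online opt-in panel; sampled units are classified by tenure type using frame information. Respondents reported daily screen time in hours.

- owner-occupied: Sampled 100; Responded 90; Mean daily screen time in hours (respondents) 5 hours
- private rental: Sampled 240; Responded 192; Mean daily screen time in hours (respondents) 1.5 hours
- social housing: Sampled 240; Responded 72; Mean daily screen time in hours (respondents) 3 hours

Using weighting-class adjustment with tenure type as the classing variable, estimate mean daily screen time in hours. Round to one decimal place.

2.7

Response rates by class: owner-occupied 90/100 = 90%, private rental 192/240 = 80%, social housing 72/240 = 30%.
Weighting each respondent by the inverse class response rate inflates each class back to its sampled size, so the class weight is n_sampled:
  owner-occupied: 100 × 5 = 500
  private rental: 240 × 1.5 = 360
  social housing: 240 × 3 = 720
Adjusted estimate = 1580 / 580 = 2.72414 → 2.7.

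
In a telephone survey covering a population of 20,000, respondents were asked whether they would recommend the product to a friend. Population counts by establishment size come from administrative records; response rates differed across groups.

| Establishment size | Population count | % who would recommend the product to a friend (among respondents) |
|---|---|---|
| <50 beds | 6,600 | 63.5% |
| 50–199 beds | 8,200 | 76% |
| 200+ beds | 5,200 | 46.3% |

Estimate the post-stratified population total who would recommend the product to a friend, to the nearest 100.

Apply each group's respondent rate to its population count:
  <50 beds: 6,600 × 63.5% = 4191
  50–199 beds: 8,200 × 76% = 6232
  200+ beds: 5,200 × 46.3% = 2407.6
Estimated total = 12830.6 → 12,800.

12,800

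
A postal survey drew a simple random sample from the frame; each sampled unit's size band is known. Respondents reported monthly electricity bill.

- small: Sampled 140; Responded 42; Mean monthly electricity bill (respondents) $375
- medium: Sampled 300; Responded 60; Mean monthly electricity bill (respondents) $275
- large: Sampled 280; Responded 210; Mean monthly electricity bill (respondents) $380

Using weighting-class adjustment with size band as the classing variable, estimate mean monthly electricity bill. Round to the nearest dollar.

Class response rates: small 42/140 = 30%, medium 60/300 = 20%, large 210/280 = 75%.
Weighting each respondent by the inverse class response rate inflates each class back to its sampled size, so the class weight is n_sampled:
  small: 140 × 375 = 52,500
  medium: 300 × 275 = 82,500
  large: 280 × 380 = 106,400
Adjusted estimate = 241,400 / 720 = 335.278 → $335.

$335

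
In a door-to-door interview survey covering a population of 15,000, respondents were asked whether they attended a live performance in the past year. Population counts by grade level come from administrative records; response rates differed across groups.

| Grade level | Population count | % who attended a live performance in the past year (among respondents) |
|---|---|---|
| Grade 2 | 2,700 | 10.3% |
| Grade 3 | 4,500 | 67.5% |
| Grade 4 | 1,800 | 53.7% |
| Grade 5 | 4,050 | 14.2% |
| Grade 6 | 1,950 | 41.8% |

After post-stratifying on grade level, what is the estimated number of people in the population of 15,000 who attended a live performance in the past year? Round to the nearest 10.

Apply each group's respondent rate to its population count:
  Grade 2: 2,700 × 10.3% = 278.1
  Grade 3: 4,500 × 67.5% = 3037.5
  Grade 4: 1,800 × 53.7% = 966.6
  Grade 5: 4,050 × 14.2% = 575.1
  Grade 6: 1,950 × 41.8% = 815.1
Estimated total = 5672.4 → 5,670.

5,670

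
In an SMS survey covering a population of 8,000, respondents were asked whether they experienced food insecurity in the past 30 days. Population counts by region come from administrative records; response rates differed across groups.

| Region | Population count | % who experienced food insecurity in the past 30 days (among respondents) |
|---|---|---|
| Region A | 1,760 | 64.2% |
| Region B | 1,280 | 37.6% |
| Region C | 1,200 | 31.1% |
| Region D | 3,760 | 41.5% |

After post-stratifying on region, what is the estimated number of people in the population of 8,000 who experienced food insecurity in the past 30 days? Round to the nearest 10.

3,540

Estimated count per cell = population count × respondent percentage:
  Region A: 1,760 × 64.2% = 1129.92
  Region B: 1,280 × 37.6% = 481.28
  Region C: 1,200 × 31.1% = 373.2
  Region D: 3,760 × 41.5% = 1560.4
Estimated total = 3544.8 → 3,540.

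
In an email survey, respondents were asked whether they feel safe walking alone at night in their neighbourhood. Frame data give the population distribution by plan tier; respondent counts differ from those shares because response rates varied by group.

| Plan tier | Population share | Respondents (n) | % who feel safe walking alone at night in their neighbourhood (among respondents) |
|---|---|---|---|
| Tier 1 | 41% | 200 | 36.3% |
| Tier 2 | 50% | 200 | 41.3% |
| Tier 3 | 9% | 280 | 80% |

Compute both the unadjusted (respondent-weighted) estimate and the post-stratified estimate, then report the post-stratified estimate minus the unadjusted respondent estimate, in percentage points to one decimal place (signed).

Unadjusted (pooled respondent) estimate weights by respondent counts:
  (200/680)×36.3 + (200/680)×41.3 + (280/680)×80 = 55.7647%
Post-stratified estimate weights by population shares:
  0.41×36.3 + 0.5×41.3 + 0.09×80 = 42.733%
Difference = 42.733 − 55.7647 = -13.0317 pp.

-13.0 percentage points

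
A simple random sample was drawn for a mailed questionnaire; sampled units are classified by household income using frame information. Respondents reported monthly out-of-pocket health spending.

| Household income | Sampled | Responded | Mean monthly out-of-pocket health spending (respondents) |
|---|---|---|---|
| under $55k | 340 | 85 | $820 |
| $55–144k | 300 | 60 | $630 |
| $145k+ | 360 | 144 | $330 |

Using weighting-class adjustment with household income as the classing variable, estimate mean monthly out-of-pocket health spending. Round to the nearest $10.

$590

Class response rates: under $55k 85/340 = 25%, $55–144k 60/300 = 20%, $145k+ 144/360 = 40%.
Inverse-response-rate weighting restores each class to its sampled count, so class totals weight by n_sampled:
  under $55k: 340 × 820 = 278,800
  $55–144k: 300 × 630 = 189,000
  $145k+: 360 × 330 = 118,800
Adjusted estimate = 586,600 / 1,000 = 586.6 → $590.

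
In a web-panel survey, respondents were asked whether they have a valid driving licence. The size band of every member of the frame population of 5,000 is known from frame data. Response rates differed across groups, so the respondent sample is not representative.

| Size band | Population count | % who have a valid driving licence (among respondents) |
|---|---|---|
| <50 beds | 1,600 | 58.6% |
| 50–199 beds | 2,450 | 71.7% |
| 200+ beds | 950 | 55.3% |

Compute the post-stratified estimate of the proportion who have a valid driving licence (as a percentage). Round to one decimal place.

Reweight to the known size band distribution:
  <50 beds: (1,600/5,000) × 58.6 = 18.752
  50–199 beds: (2,450/5,000) × 71.7 = 35.133
  200+ beds: (950/5,000) × 55.3 = 10.507
Post-stratified estimate = 64.392 → 64.4%.

64.4%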